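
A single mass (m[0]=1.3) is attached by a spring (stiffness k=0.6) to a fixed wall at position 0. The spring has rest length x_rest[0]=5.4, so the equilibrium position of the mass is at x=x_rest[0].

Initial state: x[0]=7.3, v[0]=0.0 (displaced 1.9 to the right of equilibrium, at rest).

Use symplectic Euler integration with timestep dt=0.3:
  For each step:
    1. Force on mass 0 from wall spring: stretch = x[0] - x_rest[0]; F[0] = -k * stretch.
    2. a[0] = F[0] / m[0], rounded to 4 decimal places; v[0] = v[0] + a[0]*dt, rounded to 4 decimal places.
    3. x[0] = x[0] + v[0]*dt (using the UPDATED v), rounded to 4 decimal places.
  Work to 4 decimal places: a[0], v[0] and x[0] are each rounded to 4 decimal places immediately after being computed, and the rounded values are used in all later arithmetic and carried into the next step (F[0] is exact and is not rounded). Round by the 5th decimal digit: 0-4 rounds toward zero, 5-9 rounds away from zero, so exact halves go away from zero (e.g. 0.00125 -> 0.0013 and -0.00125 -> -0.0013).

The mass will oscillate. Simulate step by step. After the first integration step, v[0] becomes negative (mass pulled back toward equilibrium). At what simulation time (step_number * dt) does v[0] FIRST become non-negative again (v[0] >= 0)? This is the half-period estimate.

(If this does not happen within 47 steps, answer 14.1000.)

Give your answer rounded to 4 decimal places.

Step 0: x=[7.3000] v=[0.0000]
Step 1: x=[7.2211] v=[-0.2631]
Step 2: x=[7.0665] v=[-0.5153]
Step 3: x=[6.8427] v=[-0.7461]
Step 4: x=[6.5589] v=[-0.9459]
Step 5: x=[6.2270] v=[-1.1064]
Step 6: x=[5.8607] v=[-1.2209]
Step 7: x=[5.4753] v=[-1.2847]
Step 8: x=[5.0868] v=[-1.2951]
Step 9: x=[4.7113] v=[-1.2517]
Step 10: x=[4.3644] v=[-1.1563]
Step 11: x=[4.0605] v=[-1.0129]
Step 12: x=[3.8123] v=[-0.8274]
Step 13: x=[3.6300] v=[-0.6076]
Step 14: x=[3.5213] v=[-0.3625]
Step 15: x=[3.4906] v=[-0.1024]
Step 16: x=[3.5392] v=[0.1620]
First v>=0 after going negative at step 16, time=4.8000

Answer: 4.8000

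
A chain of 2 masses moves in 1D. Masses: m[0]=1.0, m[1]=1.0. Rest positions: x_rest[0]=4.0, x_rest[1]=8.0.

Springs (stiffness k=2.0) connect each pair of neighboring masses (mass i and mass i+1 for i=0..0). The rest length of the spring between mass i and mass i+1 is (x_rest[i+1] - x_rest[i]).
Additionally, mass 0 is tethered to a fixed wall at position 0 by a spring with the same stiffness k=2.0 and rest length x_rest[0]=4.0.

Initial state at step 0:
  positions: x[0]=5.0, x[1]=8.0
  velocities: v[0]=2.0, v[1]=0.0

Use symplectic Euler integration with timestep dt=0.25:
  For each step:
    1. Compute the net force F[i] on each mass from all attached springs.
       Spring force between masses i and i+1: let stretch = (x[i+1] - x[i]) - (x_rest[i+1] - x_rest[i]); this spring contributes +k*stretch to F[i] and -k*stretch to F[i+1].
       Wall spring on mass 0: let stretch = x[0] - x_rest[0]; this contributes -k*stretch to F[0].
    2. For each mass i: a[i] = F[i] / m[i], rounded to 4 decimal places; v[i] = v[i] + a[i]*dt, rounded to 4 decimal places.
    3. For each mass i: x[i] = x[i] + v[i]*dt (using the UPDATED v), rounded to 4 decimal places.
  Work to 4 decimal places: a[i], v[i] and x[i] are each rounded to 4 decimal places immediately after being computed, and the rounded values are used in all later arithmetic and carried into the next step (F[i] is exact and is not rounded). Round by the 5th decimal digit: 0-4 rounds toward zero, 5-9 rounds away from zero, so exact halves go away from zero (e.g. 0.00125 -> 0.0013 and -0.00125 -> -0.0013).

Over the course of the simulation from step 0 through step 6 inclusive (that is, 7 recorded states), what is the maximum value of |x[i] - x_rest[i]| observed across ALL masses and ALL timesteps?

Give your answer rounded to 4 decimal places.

Step 0: x=[5.0000 8.0000] v=[2.0000 0.0000]
Step 1: x=[5.2500 8.1250] v=[1.0000 0.5000]
Step 2: x=[5.2031 8.3906] v=[-0.1875 1.0625]
Step 3: x=[4.9043 8.7578] v=[-1.1953 1.4688]
Step 4: x=[4.4741 9.1433] v=[-1.7207 1.5421]
Step 5: x=[4.0683 9.4452] v=[-1.6232 1.2075]
Step 6: x=[3.8261 9.5750] v=[-0.9689 0.5191]
Max displacement = 1.5750

Answer: 1.5750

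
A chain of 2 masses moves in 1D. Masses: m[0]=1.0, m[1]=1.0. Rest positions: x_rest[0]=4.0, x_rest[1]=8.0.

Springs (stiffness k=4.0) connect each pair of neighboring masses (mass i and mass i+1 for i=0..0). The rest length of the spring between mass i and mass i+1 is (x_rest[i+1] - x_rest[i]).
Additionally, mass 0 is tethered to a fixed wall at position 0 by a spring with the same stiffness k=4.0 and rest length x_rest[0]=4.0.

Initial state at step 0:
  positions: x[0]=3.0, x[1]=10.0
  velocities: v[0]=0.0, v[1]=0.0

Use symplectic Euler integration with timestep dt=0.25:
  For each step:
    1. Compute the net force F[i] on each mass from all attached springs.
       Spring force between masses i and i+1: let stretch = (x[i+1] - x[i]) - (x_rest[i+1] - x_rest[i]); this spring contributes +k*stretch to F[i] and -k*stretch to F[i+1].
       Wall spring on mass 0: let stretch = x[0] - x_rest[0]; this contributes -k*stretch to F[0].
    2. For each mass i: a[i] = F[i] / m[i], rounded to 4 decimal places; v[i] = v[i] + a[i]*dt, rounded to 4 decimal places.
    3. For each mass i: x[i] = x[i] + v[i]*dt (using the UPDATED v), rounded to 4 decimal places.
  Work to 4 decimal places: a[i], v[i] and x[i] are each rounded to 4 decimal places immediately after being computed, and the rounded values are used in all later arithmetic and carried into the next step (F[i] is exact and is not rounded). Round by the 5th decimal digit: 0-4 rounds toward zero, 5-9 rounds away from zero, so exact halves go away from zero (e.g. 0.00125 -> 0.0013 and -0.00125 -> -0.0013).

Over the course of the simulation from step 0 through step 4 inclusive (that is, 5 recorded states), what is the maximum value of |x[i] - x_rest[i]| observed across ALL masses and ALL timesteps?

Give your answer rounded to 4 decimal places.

Step 0: x=[3.0000 10.0000] v=[0.0000 0.0000]
Step 1: x=[4.0000 9.2500] v=[4.0000 -3.0000]
Step 2: x=[5.3125 8.1875] v=[5.2500 -4.2500]
Step 3: x=[6.0156 7.4063] v=[2.8125 -3.1250]
Step 4: x=[5.5625 7.2774] v=[-1.8124 -0.5157]
Max displacement = 2.0156

Answer: 2.0156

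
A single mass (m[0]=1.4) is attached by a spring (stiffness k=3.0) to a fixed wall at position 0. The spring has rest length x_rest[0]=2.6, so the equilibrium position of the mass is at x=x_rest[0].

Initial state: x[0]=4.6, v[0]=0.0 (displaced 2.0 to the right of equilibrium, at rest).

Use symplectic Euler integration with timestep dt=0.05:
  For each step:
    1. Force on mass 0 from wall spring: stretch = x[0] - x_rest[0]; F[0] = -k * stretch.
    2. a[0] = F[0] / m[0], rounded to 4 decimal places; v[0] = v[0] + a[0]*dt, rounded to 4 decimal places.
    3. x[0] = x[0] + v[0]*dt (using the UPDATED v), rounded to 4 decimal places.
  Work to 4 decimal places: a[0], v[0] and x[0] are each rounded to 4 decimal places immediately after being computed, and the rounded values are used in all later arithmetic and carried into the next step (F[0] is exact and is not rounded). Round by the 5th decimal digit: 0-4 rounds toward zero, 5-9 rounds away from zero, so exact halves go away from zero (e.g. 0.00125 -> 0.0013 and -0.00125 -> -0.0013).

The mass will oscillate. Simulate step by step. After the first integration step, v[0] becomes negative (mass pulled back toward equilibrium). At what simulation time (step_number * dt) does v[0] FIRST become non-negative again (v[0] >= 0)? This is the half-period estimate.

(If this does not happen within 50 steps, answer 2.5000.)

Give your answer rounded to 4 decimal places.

Step 0: x=[4.6000] v=[0.0000]
Step 1: x=[4.5893] v=[-0.2143]
Step 2: x=[4.5679] v=[-0.4274]
Step 3: x=[4.5360] v=[-0.6382]
Step 4: x=[4.4937] v=[-0.8456]
Step 5: x=[4.4413] v=[-1.0485]
Step 6: x=[4.3790] v=[-1.2458]
Step 7: x=[4.3072] v=[-1.4364]
Step 8: x=[4.2262] v=[-1.6193]
Step 9: x=[4.1365] v=[-1.7935]
Step 10: x=[4.0386] v=[-1.9581]
Step 11: x=[3.9330] v=[-2.1122]
Step 12: x=[3.8203] v=[-2.2550]
Step 13: x=[3.7010] v=[-2.3857]
Step 14: x=[3.5758] v=[-2.5037]
Step 15: x=[3.4454] v=[-2.6083]
Step 16: x=[3.3105] v=[-2.6989]
Step 17: x=[3.1718] v=[-2.7750]
Step 18: x=[3.0300] v=[-2.8363]
Step 19: x=[2.8859] v=[-2.8824]
Step 20: x=[2.7403] v=[-2.9130]
Step 21: x=[2.5939] v=[-2.9280]
Step 22: x=[2.4475] v=[-2.9273]
Step 23: x=[2.3020] v=[-2.9110]
Step 24: x=[2.1580] v=[-2.8791]
Step 25: x=[2.0164] v=[-2.8317]
Step 26: x=[1.8779] v=[-2.7692]
Step 27: x=[1.7433] v=[-2.6918]
Step 28: x=[1.6133] v=[-2.6000]
Step 29: x=[1.4886] v=[-2.4943]
Step 30: x=[1.3698] v=[-2.3752]
Step 31: x=[1.2576] v=[-2.2434]
Step 32: x=[1.1526] v=[-2.0996]
Step 33: x=[1.0554] v=[-1.9445]
Step 34: x=[0.9665] v=[-1.7790]
Step 35: x=[0.8863] v=[-1.6040]
Step 36: x=[0.8153] v=[-1.4204]
Step 37: x=[0.7538] v=[-1.2292]
Step 38: x=[0.7022] v=[-1.0314]
Step 39: x=[0.6608] v=[-0.8281]
Step 40: x=[0.6298] v=[-0.6203]
Step 41: x=[0.6093] v=[-0.4092]
Step 42: x=[0.5995] v=[-0.1959]
Step 43: x=[0.6004] v=[0.0184]
First v>=0 after going negative at step 43, time=2.1500

Answer: 2.1500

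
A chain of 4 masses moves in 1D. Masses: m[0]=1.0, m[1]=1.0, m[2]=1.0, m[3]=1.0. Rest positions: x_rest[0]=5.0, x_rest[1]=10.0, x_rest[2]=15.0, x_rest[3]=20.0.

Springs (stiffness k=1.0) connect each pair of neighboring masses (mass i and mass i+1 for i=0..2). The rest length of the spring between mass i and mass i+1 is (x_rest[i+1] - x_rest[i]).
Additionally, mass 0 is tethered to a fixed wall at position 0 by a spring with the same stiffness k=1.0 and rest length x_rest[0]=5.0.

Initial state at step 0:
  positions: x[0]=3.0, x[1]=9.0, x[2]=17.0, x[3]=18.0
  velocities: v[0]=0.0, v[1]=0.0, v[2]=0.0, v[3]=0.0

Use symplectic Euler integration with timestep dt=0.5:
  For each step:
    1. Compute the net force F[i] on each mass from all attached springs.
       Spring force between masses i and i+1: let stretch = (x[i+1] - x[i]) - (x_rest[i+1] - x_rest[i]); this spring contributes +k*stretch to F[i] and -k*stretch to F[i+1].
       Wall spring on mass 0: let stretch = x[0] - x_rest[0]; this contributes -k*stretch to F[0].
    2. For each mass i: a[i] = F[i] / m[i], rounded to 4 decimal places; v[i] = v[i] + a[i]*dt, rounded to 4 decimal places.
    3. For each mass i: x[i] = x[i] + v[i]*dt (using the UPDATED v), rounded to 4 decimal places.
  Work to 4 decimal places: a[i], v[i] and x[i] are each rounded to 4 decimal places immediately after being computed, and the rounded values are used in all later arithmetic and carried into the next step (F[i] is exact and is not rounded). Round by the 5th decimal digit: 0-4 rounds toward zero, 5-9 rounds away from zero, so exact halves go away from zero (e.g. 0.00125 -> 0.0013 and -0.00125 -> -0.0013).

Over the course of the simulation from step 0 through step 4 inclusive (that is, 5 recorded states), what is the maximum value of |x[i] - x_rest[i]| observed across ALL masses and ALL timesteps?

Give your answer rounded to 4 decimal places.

Answer: 3.1719

Derivation:
Step 0: x=[3.0000 9.0000 17.0000 18.0000] v=[0.0000 0.0000 0.0000 0.0000]
Step 1: x=[3.7500 9.5000 15.2500 19.0000] v=[1.5000 1.0000 -3.5000 2.0000]
Step 2: x=[5.0000 10.0000 13.0000 20.3125] v=[2.5000 1.0000 -4.5000 2.6250]
Step 3: x=[6.2500 10.0000 11.8281 21.0469] v=[2.5000 0.0000 -2.3438 1.4688]
Step 4: x=[6.8750 9.5195 12.5039 20.7266] v=[1.2500 -0.9610 1.3516 -0.6406]
Max displacement = 3.1719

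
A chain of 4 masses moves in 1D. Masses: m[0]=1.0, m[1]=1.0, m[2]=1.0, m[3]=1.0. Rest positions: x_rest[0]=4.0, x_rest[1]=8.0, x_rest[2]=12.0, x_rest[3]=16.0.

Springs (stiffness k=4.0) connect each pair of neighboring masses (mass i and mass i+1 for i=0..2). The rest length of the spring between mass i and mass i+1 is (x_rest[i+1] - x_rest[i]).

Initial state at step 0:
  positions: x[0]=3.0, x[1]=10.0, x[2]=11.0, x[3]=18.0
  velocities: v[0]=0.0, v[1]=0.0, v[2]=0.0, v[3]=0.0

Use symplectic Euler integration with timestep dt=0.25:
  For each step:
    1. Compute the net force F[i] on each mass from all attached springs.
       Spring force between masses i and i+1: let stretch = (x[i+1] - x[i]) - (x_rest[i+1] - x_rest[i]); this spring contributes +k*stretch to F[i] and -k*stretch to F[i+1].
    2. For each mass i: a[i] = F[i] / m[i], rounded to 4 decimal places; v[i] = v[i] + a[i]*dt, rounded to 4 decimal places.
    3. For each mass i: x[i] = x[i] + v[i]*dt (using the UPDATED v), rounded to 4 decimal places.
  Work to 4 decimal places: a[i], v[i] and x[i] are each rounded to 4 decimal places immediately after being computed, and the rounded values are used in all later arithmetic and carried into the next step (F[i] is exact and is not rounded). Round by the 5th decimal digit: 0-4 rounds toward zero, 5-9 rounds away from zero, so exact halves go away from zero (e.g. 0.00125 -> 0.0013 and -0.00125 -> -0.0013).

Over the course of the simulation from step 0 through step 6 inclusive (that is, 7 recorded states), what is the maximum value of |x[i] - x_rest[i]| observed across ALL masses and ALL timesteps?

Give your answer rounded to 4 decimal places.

Step 0: x=[3.0000 10.0000 11.0000 18.0000] v=[0.0000 0.0000 0.0000 0.0000]
Step 1: x=[3.7500 8.5000 12.5000 17.2500] v=[3.0000 -6.0000 6.0000 -3.0000]
Step 2: x=[4.6875 6.8125 14.1875 16.3125] v=[3.7500 -6.7500 6.7500 -3.7500]
Step 3: x=[5.1563 6.4375 14.5625 15.8438] v=[1.8750 -1.5000 1.5000 -1.8750]
Step 4: x=[4.9454 7.7735 13.2266 16.0547] v=[-0.8438 5.3438 -5.3437 0.8437]
Step 5: x=[4.4415 9.7657 11.2344 16.5586] v=[-2.0157 7.9688 -7.9687 2.0156]
Step 6: x=[4.2686 10.7940 10.2061 16.7315] v=[-0.6915 4.1133 -4.1132 0.6914]
Max displacement = 2.7940

Answer: 2.7940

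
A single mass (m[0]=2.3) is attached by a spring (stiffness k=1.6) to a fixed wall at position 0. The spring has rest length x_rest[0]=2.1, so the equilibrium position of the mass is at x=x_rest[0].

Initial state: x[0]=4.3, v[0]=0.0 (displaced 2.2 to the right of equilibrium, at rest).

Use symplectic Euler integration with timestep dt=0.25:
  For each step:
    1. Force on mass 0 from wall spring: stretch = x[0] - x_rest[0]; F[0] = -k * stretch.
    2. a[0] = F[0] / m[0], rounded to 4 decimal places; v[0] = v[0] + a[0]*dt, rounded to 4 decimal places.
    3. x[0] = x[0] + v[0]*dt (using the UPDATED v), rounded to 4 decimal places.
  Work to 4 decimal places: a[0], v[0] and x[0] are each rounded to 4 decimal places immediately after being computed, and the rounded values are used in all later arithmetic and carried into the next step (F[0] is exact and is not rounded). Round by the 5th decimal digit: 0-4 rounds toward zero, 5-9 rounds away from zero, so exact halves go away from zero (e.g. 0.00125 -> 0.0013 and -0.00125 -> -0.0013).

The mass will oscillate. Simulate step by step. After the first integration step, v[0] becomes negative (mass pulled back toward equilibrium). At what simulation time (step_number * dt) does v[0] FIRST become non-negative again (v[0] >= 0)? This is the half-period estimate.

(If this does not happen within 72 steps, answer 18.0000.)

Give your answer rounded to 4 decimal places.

Step 0: x=[4.3000] v=[0.0000]
Step 1: x=[4.2044] v=[-0.3826]
Step 2: x=[4.0173] v=[-0.7486]
Step 3: x=[3.7468] v=[-1.0821]
Step 4: x=[3.4047] v=[-1.3685]
Step 5: x=[3.0059] v=[-1.5954]
Step 6: x=[2.5677] v=[-1.7530]
Step 7: x=[2.1091] v=[-1.8344]
Step 8: x=[1.6501] v=[-1.8360]
Step 9: x=[1.2107] v=[-1.7578]
Step 10: x=[0.8099] v=[-1.6032]
Step 11: x=[0.4652] v=[-1.3788]
Step 12: x=[0.1916] v=[-1.0945]
Step 13: x=[0.0010] v=[-0.7626]
Step 14: x=[-0.0984] v=[-0.3976]
Step 15: x=[-0.1022] v=[-0.0153]
Step 16: x=[-0.0103] v=[0.3677]
First v>=0 after going negative at step 16, time=4.0000

Answer: 4.0000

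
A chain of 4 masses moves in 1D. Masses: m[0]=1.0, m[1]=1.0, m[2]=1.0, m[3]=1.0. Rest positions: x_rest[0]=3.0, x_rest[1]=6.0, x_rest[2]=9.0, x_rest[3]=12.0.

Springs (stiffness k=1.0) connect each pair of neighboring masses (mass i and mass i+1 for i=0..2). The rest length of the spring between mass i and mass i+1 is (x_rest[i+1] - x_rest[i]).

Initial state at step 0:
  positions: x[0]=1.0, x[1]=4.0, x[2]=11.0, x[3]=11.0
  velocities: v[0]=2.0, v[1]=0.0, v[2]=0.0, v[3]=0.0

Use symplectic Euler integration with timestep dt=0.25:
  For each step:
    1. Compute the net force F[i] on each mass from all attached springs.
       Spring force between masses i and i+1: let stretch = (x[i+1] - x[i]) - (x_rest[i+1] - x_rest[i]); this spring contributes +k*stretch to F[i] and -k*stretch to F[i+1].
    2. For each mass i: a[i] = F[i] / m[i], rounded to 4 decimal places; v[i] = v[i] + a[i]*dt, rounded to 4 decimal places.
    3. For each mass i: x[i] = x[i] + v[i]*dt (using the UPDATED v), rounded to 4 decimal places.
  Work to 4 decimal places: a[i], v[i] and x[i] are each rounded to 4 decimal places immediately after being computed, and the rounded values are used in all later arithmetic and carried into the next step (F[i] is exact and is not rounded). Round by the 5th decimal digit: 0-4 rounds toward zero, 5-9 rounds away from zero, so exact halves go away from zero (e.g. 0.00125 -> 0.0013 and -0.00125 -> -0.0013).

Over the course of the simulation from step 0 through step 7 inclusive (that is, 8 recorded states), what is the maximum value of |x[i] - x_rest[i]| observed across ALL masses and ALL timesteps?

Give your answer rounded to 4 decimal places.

Step 0: x=[1.0000 4.0000 11.0000 11.0000] v=[2.0000 0.0000 0.0000 0.0000]
Step 1: x=[1.5000 4.2500 10.5625 11.1875] v=[2.0000 1.0000 -1.7500 0.7500]
Step 2: x=[1.9844 4.7227 9.7695 11.5235] v=[1.9375 1.8906 -3.1719 1.3438]
Step 3: x=[2.4524 5.3396 8.7707 11.9373] v=[1.8721 2.4677 -3.9951 1.6553]
Step 4: x=[2.9134 5.9905 7.7554 12.3407] v=[1.8439 2.6037 -4.0612 1.6137]
Step 5: x=[3.3792 6.5594 6.9164 12.6451] v=[1.8632 2.2757 -3.3561 1.2174]
Step 6: x=[3.8563 6.9519 6.4131 12.7789] v=[1.9083 1.5699 -2.0132 0.5352]
Step 7: x=[4.3394 7.1172 6.3413 12.7023] v=[1.9322 0.6613 -0.2871 -0.3063]
Max displacement = 2.6587

Answer: 2.6587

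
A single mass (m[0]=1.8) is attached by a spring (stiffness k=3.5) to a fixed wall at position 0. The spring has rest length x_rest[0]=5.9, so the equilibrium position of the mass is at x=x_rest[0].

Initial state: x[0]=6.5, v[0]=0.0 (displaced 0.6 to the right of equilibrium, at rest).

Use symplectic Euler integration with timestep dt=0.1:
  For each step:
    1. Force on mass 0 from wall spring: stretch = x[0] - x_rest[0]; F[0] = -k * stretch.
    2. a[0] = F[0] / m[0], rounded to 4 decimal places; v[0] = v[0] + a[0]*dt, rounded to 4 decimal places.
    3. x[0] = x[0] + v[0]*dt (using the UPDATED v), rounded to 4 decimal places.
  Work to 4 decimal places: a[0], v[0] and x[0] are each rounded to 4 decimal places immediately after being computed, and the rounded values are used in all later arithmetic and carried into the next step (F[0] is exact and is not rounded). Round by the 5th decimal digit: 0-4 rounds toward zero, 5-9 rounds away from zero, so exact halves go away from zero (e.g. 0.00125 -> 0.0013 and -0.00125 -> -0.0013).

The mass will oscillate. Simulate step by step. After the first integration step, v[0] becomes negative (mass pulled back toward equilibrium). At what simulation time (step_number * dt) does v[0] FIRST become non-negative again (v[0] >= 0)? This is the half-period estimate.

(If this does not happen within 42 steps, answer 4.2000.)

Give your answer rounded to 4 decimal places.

Answer: 2.3000

Derivation:
Step 0: x=[6.5000] v=[0.0000]
Step 1: x=[6.4883] v=[-0.1167]
Step 2: x=[6.4652] v=[-0.2311]
Step 3: x=[6.4311] v=[-0.3410]
Step 4: x=[6.3867] v=[-0.4443]
Step 5: x=[6.3328] v=[-0.5389]
Step 6: x=[6.2705] v=[-0.6231]
Step 7: x=[6.2010] v=[-0.6951]
Step 8: x=[6.1256] v=[-0.7536]
Step 9: x=[6.0459] v=[-0.7975]
Step 10: x=[5.9633] v=[-0.8259]
Step 11: x=[5.8795] v=[-0.8382]
Step 12: x=[5.7961] v=[-0.8342]
Step 13: x=[5.7147] v=[-0.8140]
Step 14: x=[5.6369] v=[-0.7780]
Step 15: x=[5.5642] v=[-0.7268]
Step 16: x=[5.4981] v=[-0.6615]
Step 17: x=[5.4398] v=[-0.5834]
Step 18: x=[5.3904] v=[-0.4939]
Step 19: x=[5.3509] v=[-0.3948]
Step 20: x=[5.3221] v=[-0.2880]
Step 21: x=[5.3045] v=[-0.1756]
Step 22: x=[5.2985] v=[-0.0598]
Step 23: x=[5.3042] v=[0.0572]
First v>=0 after going negative at step 23, time=2.3000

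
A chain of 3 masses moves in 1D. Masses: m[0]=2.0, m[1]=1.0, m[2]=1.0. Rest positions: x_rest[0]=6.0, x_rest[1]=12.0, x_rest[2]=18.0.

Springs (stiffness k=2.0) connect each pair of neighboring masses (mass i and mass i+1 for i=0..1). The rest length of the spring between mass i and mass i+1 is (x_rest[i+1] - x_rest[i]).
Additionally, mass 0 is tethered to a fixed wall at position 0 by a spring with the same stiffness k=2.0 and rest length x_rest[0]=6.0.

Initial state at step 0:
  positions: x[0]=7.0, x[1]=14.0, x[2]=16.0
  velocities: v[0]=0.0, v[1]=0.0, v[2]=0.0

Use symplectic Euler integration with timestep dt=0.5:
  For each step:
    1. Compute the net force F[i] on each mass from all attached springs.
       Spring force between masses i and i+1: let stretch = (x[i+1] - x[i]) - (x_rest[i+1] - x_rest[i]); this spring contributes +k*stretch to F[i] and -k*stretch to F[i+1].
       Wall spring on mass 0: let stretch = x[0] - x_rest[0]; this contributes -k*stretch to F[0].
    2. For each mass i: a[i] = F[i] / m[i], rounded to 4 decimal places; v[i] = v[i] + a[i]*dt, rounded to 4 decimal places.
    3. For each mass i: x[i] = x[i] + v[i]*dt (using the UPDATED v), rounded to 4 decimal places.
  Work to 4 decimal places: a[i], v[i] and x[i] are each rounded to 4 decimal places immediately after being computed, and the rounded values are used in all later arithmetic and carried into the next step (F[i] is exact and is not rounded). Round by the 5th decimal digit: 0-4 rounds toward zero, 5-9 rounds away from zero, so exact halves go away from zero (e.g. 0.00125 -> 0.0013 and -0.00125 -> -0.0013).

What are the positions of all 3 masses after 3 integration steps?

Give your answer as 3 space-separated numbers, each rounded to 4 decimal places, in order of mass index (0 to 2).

Answer: 5.0625 11.5625 19.6250

Derivation:
Step 0: x=[7.0000 14.0000 16.0000] v=[0.0000 0.0000 0.0000]
Step 1: x=[7.0000 11.5000 18.0000] v=[0.0000 -5.0000 4.0000]
Step 2: x=[6.3750 10.0000 19.7500] v=[-1.2500 -3.0000 3.5000]
Step 3: x=[5.0625 11.5625 19.6250] v=[-2.6250 3.1250 -0.2500]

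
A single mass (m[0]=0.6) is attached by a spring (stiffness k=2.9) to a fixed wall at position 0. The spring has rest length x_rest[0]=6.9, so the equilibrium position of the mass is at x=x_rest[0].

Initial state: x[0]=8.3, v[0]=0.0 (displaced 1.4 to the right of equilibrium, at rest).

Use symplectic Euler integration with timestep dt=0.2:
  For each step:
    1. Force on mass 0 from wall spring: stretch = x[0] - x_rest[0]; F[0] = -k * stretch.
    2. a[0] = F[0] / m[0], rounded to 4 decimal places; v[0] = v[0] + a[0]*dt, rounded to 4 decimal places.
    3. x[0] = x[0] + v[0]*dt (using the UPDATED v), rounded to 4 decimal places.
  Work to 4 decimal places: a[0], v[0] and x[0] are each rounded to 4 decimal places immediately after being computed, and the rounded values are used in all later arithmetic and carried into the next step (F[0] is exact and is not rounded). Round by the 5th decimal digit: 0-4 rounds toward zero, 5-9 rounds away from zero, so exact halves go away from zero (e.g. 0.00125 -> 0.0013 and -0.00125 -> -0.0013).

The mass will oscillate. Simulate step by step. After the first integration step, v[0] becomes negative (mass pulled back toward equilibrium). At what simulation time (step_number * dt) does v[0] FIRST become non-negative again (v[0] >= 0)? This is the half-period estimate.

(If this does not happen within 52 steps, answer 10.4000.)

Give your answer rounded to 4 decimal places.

Step 0: x=[8.3000] v=[0.0000]
Step 1: x=[8.0293] v=[-1.3533]
Step 2: x=[7.5403] v=[-2.4450]
Step 3: x=[6.9275] v=[-3.0640]
Step 4: x=[6.3094] v=[-3.0906]
Step 5: x=[5.8055] v=[-2.5197]
Step 6: x=[5.5132] v=[-1.4617]
Step 7: x=[5.4890] v=[-0.1211]
Step 8: x=[5.7376] v=[1.2429]
First v>=0 after going negative at step 8, time=1.6000

Answer: 1.6000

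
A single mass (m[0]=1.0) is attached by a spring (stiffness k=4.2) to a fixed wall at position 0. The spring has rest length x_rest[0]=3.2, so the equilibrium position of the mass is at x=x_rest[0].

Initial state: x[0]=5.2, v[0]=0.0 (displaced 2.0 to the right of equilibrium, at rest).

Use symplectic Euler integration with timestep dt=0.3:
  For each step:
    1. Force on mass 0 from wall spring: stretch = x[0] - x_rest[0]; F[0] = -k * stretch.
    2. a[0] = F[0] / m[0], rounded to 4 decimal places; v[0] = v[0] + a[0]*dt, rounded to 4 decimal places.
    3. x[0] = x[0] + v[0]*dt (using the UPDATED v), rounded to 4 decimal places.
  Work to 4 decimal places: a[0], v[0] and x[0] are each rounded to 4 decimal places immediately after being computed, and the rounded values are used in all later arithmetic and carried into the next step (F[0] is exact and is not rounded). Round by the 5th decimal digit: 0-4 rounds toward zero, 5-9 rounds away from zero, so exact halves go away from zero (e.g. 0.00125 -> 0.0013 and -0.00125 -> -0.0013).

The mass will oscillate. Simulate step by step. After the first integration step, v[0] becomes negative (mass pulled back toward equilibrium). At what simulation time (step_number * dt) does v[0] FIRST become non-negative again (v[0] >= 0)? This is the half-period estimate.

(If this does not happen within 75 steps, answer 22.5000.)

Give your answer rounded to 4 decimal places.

Step 0: x=[5.2000] v=[0.0000]
Step 1: x=[4.4440] v=[-2.5200]
Step 2: x=[3.2178] v=[-4.0874]
Step 3: x=[1.9849] v=[-4.1098]
Step 4: x=[1.2113] v=[-2.5788]
Step 5: x=[1.1894] v=[-0.0731]
Step 6: x=[1.9275] v=[2.4603]
First v>=0 after going negative at step 6, time=1.8000

Answer: 1.8000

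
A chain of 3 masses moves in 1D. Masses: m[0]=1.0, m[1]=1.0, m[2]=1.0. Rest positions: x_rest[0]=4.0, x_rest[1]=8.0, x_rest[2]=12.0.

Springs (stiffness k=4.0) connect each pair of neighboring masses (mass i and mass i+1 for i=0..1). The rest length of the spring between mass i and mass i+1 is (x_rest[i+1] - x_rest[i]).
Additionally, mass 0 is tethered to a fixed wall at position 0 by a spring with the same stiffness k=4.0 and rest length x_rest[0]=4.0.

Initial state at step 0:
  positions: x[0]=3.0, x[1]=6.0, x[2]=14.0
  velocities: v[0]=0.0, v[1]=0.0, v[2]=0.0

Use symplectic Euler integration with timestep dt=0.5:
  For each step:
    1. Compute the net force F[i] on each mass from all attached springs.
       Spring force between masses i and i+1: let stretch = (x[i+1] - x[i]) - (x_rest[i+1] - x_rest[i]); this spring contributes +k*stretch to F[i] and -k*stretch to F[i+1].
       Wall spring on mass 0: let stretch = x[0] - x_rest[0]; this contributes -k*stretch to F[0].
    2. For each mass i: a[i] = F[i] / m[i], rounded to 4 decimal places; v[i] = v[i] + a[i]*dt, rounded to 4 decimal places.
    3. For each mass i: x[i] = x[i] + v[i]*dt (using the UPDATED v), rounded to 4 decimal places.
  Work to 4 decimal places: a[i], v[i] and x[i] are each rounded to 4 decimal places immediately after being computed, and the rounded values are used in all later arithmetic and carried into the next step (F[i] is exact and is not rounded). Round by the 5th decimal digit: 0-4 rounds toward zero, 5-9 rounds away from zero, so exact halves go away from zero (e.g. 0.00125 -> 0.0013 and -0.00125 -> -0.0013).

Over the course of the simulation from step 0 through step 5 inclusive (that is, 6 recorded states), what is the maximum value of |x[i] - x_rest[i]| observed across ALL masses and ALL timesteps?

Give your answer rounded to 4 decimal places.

Step 0: x=[3.0000 6.0000 14.0000] v=[0.0000 0.0000 0.0000]
Step 1: x=[3.0000 11.0000 10.0000] v=[0.0000 10.0000 -8.0000]
Step 2: x=[8.0000 7.0000 11.0000] v=[10.0000 -8.0000 2.0000]
Step 3: x=[4.0000 8.0000 12.0000] v=[-8.0000 2.0000 2.0000]
Step 4: x=[0.0000 9.0000 13.0000] v=[-8.0000 2.0000 2.0000]
Step 5: x=[5.0000 5.0000 14.0000] v=[10.0000 -8.0000 2.0000]
Max displacement = 4.0000

Answer: 4.0000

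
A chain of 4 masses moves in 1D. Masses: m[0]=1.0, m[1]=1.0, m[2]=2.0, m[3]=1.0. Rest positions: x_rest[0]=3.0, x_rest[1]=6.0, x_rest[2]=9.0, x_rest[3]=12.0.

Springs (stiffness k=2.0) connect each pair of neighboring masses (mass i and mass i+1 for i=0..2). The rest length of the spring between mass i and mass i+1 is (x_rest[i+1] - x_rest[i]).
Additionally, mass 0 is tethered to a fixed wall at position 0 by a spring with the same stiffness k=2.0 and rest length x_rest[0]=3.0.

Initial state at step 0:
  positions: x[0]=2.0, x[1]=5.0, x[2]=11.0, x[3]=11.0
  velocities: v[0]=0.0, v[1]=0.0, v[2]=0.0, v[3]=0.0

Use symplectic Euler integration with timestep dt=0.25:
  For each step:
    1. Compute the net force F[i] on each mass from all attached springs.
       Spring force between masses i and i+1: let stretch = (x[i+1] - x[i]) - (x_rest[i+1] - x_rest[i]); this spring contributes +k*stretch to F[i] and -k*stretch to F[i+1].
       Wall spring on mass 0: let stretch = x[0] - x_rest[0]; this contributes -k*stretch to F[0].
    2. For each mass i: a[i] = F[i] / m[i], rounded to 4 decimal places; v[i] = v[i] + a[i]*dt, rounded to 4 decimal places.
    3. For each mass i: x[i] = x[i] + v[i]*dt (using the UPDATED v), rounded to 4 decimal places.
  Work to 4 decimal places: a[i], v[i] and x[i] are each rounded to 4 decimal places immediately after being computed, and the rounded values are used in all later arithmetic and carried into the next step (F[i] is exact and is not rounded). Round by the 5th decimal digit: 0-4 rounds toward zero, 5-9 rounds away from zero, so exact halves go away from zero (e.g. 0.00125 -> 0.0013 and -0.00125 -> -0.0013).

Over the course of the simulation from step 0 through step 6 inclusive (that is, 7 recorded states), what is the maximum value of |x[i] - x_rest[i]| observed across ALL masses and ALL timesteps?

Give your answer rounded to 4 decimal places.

Step 0: x=[2.0000 5.0000 11.0000 11.0000] v=[0.0000 0.0000 0.0000 0.0000]
Step 1: x=[2.1250 5.3750 10.6250 11.3750] v=[0.5000 1.5000 -1.5000 1.5000]
Step 2: x=[2.3906 6.0000 9.9688 12.0313] v=[1.0625 2.5000 -2.6250 2.6250]
Step 3: x=[2.8086 6.6699 9.1934 12.8048] v=[1.6719 2.6797 -3.1016 3.0938]
Step 4: x=[3.3582 7.1726 8.4860 13.5018] v=[2.1983 2.0108 -2.8296 2.7881]
Step 5: x=[3.9648 7.3627 8.0100 13.9469] v=[2.4264 0.7603 -1.9040 1.7802]
Step 6: x=[4.5006 7.2090 7.8646 14.0249] v=[2.1430 -0.6150 -0.5816 0.3118]
Max displacement = 2.0249

Answer: 2.0249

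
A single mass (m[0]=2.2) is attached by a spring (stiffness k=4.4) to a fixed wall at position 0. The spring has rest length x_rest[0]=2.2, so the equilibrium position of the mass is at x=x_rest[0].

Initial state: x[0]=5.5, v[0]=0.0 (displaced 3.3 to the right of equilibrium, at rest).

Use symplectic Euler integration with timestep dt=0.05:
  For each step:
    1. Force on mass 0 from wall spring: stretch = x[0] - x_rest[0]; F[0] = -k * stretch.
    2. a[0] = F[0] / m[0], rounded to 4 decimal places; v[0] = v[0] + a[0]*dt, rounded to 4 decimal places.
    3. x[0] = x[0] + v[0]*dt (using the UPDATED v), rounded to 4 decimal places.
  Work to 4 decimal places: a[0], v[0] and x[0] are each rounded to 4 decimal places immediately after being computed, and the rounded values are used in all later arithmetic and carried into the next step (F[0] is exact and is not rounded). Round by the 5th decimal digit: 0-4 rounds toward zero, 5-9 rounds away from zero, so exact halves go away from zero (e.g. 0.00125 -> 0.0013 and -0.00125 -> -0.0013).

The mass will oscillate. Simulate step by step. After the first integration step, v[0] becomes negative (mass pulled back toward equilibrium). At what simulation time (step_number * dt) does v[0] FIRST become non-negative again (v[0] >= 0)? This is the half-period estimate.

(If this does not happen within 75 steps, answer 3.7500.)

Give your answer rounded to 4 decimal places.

Answer: 2.2500

Derivation:
Step 0: x=[5.5000] v=[0.0000]
Step 1: x=[5.4835] v=[-0.3300]
Step 2: x=[5.4506] v=[-0.6584]
Step 3: x=[5.4014] v=[-0.9835]
Step 4: x=[5.3362] v=[-1.3036]
Step 5: x=[5.2553] v=[-1.6172]
Step 6: x=[5.1592] v=[-1.9227]
Step 7: x=[5.0483] v=[-2.2186]
Step 8: x=[4.9231] v=[-2.5034]
Step 9: x=[4.7843] v=[-2.7757]
Step 10: x=[4.6326] v=[-3.0341]
Step 11: x=[4.4687] v=[-3.2774]
Step 12: x=[4.2935] v=[-3.5043]
Step 13: x=[4.1078] v=[-3.7137]
Step 14: x=[3.9126] v=[-3.9045]
Step 15: x=[3.7088] v=[-4.0758]
Step 16: x=[3.4975] v=[-4.2267]
Step 17: x=[3.2797] v=[-4.3565]
Step 18: x=[3.0565] v=[-4.4645]
Step 19: x=[2.8290] v=[-4.5502]
Step 20: x=[2.5983] v=[-4.6131]
Step 21: x=[2.3657] v=[-4.6529]
Step 22: x=[2.1322] v=[-4.6695]
Step 23: x=[1.8991] v=[-4.6627]
Step 24: x=[1.6675] v=[-4.6326]
Step 25: x=[1.4385] v=[-4.5794]
Step 26: x=[1.2133] v=[-4.5033]
Step 27: x=[0.9931] v=[-4.4046]
Step 28: x=[0.7789] v=[-4.2839]
Step 29: x=[0.5718] v=[-4.1418]
Step 30: x=[0.3729] v=[-3.9790]
Step 31: x=[0.1831] v=[-3.7963]
Step 32: x=[0.0034] v=[-3.5946]
Step 33: x=[-0.1653] v=[-3.3749]
Step 34: x=[-0.3222] v=[-3.1384]
Step 35: x=[-0.4665] v=[-2.8862]
Step 36: x=[-0.5975] v=[-2.6196]
Step 37: x=[-0.7145] v=[-2.3399]
Step 38: x=[-0.8169] v=[-2.0485]
Step 39: x=[-0.9042] v=[-1.7468]
Step 40: x=[-0.9760] v=[-1.4364]
Step 41: x=[-1.0319] v=[-1.1188]
Step 42: x=[-1.0717] v=[-0.7956]
Step 43: x=[-1.0951] v=[-0.4684]
Step 44: x=[-1.1020] v=[-0.1389]
Step 45: x=[-1.0924] v=[0.1913]
First v>=0 after going negative at step 45, time=2.2500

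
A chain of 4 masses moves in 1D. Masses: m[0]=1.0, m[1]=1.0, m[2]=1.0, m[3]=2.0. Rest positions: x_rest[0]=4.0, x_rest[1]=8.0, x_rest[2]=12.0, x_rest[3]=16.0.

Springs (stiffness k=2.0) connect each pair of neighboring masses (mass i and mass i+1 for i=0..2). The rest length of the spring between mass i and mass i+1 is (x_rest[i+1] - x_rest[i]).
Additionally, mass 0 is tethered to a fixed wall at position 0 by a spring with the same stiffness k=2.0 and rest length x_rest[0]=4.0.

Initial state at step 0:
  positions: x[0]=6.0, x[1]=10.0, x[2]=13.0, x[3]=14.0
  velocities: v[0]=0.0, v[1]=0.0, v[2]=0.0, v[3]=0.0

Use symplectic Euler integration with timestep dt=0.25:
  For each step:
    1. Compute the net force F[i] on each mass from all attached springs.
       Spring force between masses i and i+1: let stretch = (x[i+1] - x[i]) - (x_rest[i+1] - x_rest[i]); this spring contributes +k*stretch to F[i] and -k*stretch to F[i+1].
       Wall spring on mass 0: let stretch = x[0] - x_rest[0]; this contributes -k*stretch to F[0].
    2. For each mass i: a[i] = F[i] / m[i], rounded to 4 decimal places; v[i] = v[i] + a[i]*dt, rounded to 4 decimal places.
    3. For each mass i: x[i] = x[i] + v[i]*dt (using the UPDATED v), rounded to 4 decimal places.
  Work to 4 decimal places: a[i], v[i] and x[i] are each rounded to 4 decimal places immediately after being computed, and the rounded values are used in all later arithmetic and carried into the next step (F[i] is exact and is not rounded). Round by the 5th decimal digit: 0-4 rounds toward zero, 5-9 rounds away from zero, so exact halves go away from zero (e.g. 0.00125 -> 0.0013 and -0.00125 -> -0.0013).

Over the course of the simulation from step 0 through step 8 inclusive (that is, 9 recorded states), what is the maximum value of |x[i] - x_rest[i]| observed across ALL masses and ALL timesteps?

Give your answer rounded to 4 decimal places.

Answer: 2.7936

Derivation:
Step 0: x=[6.0000 10.0000 13.0000 14.0000] v=[0.0000 0.0000 0.0000 0.0000]
Step 1: x=[5.7500 9.8750 12.7500 14.1875] v=[-1.0000 -0.5000 -1.0000 0.7500]
Step 2: x=[5.2969 9.5938 12.3203 14.5352] v=[-1.8125 -1.1250 -1.7188 1.3906]
Step 3: x=[4.7188 9.1163 11.8267 14.9944] v=[-2.3125 -1.9102 -1.9746 1.8369]
Step 4: x=[4.1005 8.4279 11.3902 15.5057] v=[-2.4732 -2.7538 -1.7460 2.0450]
Step 5: x=[3.5106 7.5688 11.0979 16.0097] v=[-2.3598 -3.4364 -1.1694 2.0161]
Step 6: x=[2.9891 6.6436 10.9784 16.4568] v=[-2.0860 -3.7010 -0.4781 1.7882]
Step 7: x=[2.5508 5.8034 11.0018 16.8115] v=[-1.7533 -3.3609 0.0937 1.4186]
Step 8: x=[2.2002 5.2064 11.1017 17.0531] v=[-1.4024 -2.3880 0.3994 0.9662]
Max displacement = 2.7936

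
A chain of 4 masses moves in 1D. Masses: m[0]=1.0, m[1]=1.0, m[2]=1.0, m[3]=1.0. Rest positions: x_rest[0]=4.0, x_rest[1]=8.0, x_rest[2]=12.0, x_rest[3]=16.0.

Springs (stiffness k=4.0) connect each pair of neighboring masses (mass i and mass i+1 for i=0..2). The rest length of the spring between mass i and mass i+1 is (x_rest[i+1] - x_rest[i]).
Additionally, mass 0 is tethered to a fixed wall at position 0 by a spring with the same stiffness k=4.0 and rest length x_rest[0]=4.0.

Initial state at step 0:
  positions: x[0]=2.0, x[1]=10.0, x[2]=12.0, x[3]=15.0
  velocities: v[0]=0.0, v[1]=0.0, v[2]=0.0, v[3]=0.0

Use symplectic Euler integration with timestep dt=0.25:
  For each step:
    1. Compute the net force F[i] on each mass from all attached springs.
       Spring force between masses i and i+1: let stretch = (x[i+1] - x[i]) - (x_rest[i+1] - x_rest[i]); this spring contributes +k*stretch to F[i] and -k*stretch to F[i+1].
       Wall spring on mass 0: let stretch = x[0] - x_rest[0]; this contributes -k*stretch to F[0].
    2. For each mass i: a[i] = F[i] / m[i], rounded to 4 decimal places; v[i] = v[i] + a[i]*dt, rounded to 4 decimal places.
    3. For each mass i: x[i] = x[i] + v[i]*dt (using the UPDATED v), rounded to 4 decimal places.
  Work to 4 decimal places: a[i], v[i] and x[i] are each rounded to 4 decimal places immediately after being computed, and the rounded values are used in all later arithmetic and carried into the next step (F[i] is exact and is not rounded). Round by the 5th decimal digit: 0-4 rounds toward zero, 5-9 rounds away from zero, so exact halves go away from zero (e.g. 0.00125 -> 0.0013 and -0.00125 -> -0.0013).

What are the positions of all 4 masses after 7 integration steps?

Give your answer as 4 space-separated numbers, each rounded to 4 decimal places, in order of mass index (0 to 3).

Answer: 1.7977 8.9133 12.6048 15.5340

Derivation:
Step 0: x=[2.0000 10.0000 12.0000 15.0000] v=[0.0000 0.0000 0.0000 0.0000]
Step 1: x=[3.5000 8.5000 12.2500 15.2500] v=[6.0000 -6.0000 1.0000 1.0000]
Step 2: x=[5.3750 6.6875 12.3125 15.7500] v=[7.5000 -7.2500 0.2500 2.0000]
Step 3: x=[6.2344 5.9531 11.8281 16.3906] v=[3.4375 -2.9375 -1.9375 2.5625]
Step 4: x=[5.4649 6.7578 11.0156 16.8906] v=[-3.0782 3.2188 -3.2500 2.0000]
Step 5: x=[3.6524 8.3037 10.6074 16.9219] v=[-7.2502 6.1837 -1.6328 0.1250]
Step 6: x=[2.0896 9.2627 11.2019 16.3745] v=[-6.2513 3.8361 2.3780 -2.1895]
Step 7: x=[1.7977 8.9133 12.6048 15.5340] v=[-1.1678 -1.3978 5.6114 -3.3621]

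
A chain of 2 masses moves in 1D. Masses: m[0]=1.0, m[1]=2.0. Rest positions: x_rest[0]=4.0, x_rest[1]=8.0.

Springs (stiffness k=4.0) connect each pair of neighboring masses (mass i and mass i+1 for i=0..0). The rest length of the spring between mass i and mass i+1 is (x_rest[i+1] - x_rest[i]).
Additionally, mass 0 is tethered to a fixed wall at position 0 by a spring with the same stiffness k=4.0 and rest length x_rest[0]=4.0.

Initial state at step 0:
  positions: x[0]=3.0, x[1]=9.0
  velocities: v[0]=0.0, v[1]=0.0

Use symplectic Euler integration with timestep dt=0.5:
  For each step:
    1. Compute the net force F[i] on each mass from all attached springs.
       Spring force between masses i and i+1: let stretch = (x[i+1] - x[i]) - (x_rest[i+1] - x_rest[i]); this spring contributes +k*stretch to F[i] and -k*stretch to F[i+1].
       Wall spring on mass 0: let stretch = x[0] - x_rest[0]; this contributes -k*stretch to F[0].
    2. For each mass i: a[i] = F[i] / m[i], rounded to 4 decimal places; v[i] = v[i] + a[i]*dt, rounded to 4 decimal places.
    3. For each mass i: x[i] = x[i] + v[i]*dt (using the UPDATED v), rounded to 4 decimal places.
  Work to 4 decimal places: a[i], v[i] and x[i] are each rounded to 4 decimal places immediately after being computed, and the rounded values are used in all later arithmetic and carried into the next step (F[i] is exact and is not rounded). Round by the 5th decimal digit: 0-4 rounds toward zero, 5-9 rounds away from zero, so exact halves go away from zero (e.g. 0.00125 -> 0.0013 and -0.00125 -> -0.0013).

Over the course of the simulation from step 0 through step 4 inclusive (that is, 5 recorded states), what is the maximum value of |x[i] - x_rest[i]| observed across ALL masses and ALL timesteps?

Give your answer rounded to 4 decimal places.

Step 0: x=[3.0000 9.0000] v=[0.0000 0.0000]
Step 1: x=[6.0000 8.0000] v=[6.0000 -2.0000]
Step 2: x=[5.0000 8.0000] v=[-2.0000 0.0000]
Step 3: x=[2.0000 8.5000] v=[-6.0000 1.0000]
Step 4: x=[3.5000 7.7500] v=[3.0000 -1.5000]
Max displacement = 2.0000

Answer: 2.0000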